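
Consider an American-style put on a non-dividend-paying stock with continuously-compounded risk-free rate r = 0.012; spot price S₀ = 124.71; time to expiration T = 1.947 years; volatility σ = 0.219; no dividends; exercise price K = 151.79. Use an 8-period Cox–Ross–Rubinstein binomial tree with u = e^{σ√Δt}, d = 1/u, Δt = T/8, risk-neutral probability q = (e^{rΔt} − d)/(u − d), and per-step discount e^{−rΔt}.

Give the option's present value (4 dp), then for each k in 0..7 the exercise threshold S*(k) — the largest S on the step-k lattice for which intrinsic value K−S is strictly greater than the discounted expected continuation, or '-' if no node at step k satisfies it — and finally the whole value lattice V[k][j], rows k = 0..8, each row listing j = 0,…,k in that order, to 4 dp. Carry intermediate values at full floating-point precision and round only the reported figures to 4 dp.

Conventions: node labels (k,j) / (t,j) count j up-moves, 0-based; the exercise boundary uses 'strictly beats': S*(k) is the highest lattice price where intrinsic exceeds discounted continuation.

Δt=0.24338  u=1.11409  d=0.89759  q=0.48653  discount=0.99708
step 8 (expiry): payoffs max(K−S,0) = 99.2447 86.5707 70.8399 51.3147 27.0800 0.0000 0.0000 0.0000 0.0000
step 7: (k=7,j=0): S=58.5403, K−S=93.2497, hold=92.8070 ⇒ V=93.2497 exercise | (k=7,j=1): S=72.6602, K−S=79.1298, hold=78.6871 ⇒ V=79.1298 exercise | (k=7,j=2): S=90.1859, K−S=61.6041, hold=61.1615 ⇒ V=61.6041 exercise | (k=7,j=3): S=111.9387, K−S=39.8513, hold=39.4086 ⇒ V=39.8513 exercise | (k=7,j=4): S=138.9384, K−S=12.8516, hold=13.8643 ⇒ V=13.8643 continue | (k=7,j=5): S=172.4503, K−S=0.0000, hold=0.0000 ⇒ V=0.0000 continue | (k=7,j=6): S=214.0454, K−S=0.0000, hold=0.0000 ⇒ V=0.0000 continue | (k=7,j=7): S=265.6731, K−S=0.0000, hold=0.0000 ⇒ V=0.0000 continue  boundary S*=111.9387
step 6: (k=6,j=0): S=65.2193, K−S=86.5707, hold=86.1281 ⇒ V=86.5707 exercise | (k=6,j=1): S=80.9501, K−S=70.8399, hold=70.3972 ⇒ V=70.8399 exercise | (k=6,j=2): S=100.4753, K−S=51.3147, hold=50.8720 ⇒ V=51.3147 exercise | (k=6,j=3): S=124.7100, K−S=27.0800, hold=27.1286 ⇒ V=27.1286 continue | (k=6,j=4): S=154.7901, K−S=0.0000, hold=7.0982 ⇒ V=7.0982 continue | (k=6,j=5): S=192.1255, K−S=0.0000, hold=0.0000 ⇒ V=0.0000 continue | (k=6,j=6): S=238.4661, K−S=0.0000, hold=0.0000 ⇒ V=0.0000 continue  boundary S*=100.4753
step 5: (k=5,j=0): S=72.6602, K−S=79.1298, hold=78.6871 ⇒ V=79.1298 exercise | (k=5,j=1): S=90.1859, K−S=61.6041, hold=61.1615 ⇒ V=61.6041 exercise | (k=5,j=2): S=111.9387, K−S=39.8513, hold=39.4322 ⇒ V=39.8513 exercise | (k=5,j=3): S=138.9384, K−S=12.8516, hold=17.3326 ⇒ V=17.3326 continue | (k=5,j=4): S=172.4503, K−S=0.0000, hold=3.6341 ⇒ V=3.6341 continue | (k=5,j=5): S=214.0454, K−S=0.0000, hold=0.0000 ⇒ V=0.0000 continue  boundary S*=111.9387
step 4: (k=4,j=0): S=80.9501, K−S=70.8399, hold=70.3972 ⇒ V=70.8399 exercise | (k=4,j=1): S=100.4753, K−S=51.3147, hold=50.8720 ⇒ V=51.3147 exercise | (k=4,j=2): S=124.7100, K−S=27.0800, hold=28.8111 ⇒ V=28.8111 continue | (k=4,j=3): S=154.7901, K−S=0.0000, hold=10.6368 ⇒ V=10.6368 continue | (k=4,j=4): S=192.1255, K−S=0.0000, hold=1.8606 ⇒ V=1.8606 continue  boundary S*=100.4753
step 3: (k=3,j=0): S=90.1859, K−S=61.6041, hold=61.1615 ⇒ V=61.6041 exercise | (k=3,j=1): S=111.9387, K−S=39.8513, hold=40.2484 ⇒ V=40.2484 continue | (k=3,j=2): S=138.9384, K−S=12.8516, hold=19.9106 ⇒ V=19.9106 continue | (k=3,j=3): S=172.4503, K−S=0.0000, hold=6.3484 ⇒ V=6.3484 continue  boundary S*=90.1859
step 2: (k=2,j=0): S=100.4753, K−S=51.3147, hold=51.0647 ⇒ V=51.3147 exercise | (k=2,j=1): S=124.7100, K−S=27.0800, hold=30.2650 ⇒ V=30.2650 continue | (k=2,j=2): S=154.7901, K−S=0.0000, hold=13.2734 ⇒ V=13.2734 continue  boundary S*=100.4753
step 1: (k=1,j=0): S=111.9387, K−S=39.8513, hold=40.9537 ⇒ V=40.9537 continue | (k=1,j=1): S=138.9384, K−S=12.8516, hold=21.9340 ⇒ V=21.9340 continue  boundary S*=-
step 0: (k=0,j=0): S=124.7100, K−S=27.0800, hold=31.6077 ⇒ V=31.6077 continue  boundary S*=-

price = 31.6077
boundary = - - 100.4753 90.1859 100.4753 111.9387 100.4753 111.9387
tree:
31.6077
40.9537 21.9340
51.3147 30.2650 13.2734
61.6041 40.2484 19.9106 6.3484
70.8399 51.3147 28.8111 10.6368 1.8606
79.1298 61.6041 39.8513 17.3326 3.6341 0.0000
86.5707 70.8399 51.3147 27.1286 7.0982 0.0000 0.0000
93.2497 79.1298 61.6041 39.8513 13.8643 0.0000 0.0000 0.0000
99.2447 86.5707 70.8399 51.3147 27.0800 0.0000 0.0000 0.0000 0.0000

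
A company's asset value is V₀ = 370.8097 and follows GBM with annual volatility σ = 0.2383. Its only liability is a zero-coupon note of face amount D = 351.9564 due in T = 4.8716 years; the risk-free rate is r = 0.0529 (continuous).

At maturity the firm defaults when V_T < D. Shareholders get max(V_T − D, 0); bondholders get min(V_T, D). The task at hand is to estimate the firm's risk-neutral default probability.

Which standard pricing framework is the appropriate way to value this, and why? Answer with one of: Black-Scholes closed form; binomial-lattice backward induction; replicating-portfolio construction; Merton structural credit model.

Key observation: the question is about default risk generated by asset-value dynamics against a debt face of 351.9564 — the structural framework prices exactly that.

framework: Merton structural credit model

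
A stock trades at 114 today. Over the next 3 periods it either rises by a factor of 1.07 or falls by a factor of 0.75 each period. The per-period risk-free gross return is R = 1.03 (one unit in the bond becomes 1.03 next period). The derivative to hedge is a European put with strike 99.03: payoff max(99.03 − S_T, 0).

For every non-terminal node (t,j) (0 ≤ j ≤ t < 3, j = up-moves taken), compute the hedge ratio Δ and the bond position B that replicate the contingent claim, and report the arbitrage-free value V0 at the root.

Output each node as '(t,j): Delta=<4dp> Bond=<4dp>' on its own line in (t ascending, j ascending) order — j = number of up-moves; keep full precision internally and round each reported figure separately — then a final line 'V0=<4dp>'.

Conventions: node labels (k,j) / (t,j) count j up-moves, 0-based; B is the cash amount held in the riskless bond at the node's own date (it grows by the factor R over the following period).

(0,0): Delta=-0.1963 Bond=23.9139
(1,0): Delta=-1.0000 Bond=93.3453
(1,1): Delta=-0.1159 Bond=14.8150
(2,0): Delta=-1.0000 Bond=96.1456
(2,1): Delta=-1.0000 Bond=96.1456
(2,2): Delta=-0.0273 Bond=3.7043
V0=1.5325

Under the risk-neutral measure, an up-move has probability p* = (R−d)/(u−d) = 0.8750 and values discount at R = 1.03.
At maturity the claim pays: V(3,0)=50.9363, V(3,1)=30.4163, V(3,2)=1.1411, V(3,3)=0.0000
  t=2,j=0: stock 64.1250 → up 68.6138 (V=30.4163), down 48.0938 (V=50.9363). Price 32.0206; hedge Δ=-1.0000, bond B=96.1456.
  t=2,j=1: stock 91.4850 → up 97.8890 (V=1.1411), down 68.6137 (V=30.4163). Price 4.6606; hedge Δ=-1.0000, bond B=96.1456.
  t=2,j=2: stock 130.5186 → up 139.6549 (V=0.0000), down 97.8889 (V=1.1411). Price 0.1385; hedge Δ=-0.0273, bond B=3.7043.
  t=1,j=0: stock 85.5000 → up 91.4850 (V=4.6606), down 64.1250 (V=32.0206). Price 7.8453; hedge Δ=-1.0000, bond B=93.3453.
  t=1,j=1: stock 121.9800 → up 130.5186 (V=0.1385), down 91.4850 (V=4.6606). Price 0.6832; hedge Δ=-0.1159, bond B=14.8150.
  t=0,j=0: stock 114.0000 → up 121.9800 (V=0.6832), down 85.5000 (V=7.8453). Price 1.5325; hedge Δ=-0.1963, bond B=23.9139.
As a check, the time-0 holding Δ(0,0)·S0 + B(0,0) comes to 1.5325 — exactly V0.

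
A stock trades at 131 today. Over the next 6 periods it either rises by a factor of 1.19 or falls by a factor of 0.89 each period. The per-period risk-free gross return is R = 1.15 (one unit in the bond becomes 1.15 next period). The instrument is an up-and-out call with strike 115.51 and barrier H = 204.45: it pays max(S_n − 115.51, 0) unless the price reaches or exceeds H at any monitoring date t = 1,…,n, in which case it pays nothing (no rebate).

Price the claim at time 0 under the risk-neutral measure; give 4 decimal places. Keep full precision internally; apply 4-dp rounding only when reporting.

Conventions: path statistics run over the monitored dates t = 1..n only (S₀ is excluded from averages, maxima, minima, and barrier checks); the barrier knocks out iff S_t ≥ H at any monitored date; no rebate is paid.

price = 0.5098

Under the martingale measure an up-move has probability p* = 0.8667; value the claim as the probability-weighted average of per-path payoffs, discounted 6 periods at R = 1.15.
Enumerate all 2^6 = 64 price paths (U = up ×1.19, D = down ×0.89); each path with k up-moves has probability p*^k·(1−p*)^(6−k).
DDDDDD: M=116.5900, payoff=0.0000, prob=0.000006
UDDDDD: M=155.8900, payoff=0.0000, prob=0.000037
DUDDDD: M=138.7421, payoff=0.0000, prob=0.000037
UUDDDD: M=185.5091, payoff=0.8826, prob=0.000237
DDUDDD: M=123.4805, payoff=0.0000, prob=0.000037
UDUDDD: M=165.1031, payoff=0.8826, prob=0.000237
DUUDDD: M=165.1031, payoff=0.8826, prob=0.000237
UUUDDD: M=220.7558, payoff=0.0000, prob=0.001543
DDDUDD: M=116.5900, payoff=0.0000, prob=0.000037
UDDUDD: M=155.8900, payoff=0.8826, prob=0.000237
DUDUDD: M=146.9418, payoff=0.8826, prob=0.000237
UUDUDD: M=196.4727, payoff=40.1160, prob=0.001543
DDUUDD: M=146.9418, payoff=0.8826, prob=0.000237
UDUUDD: M=196.4727, payoff=40.1160, prob=0.001543
DUUUDD: M=196.4727, payoff=40.1160, prob=0.001543
UUUUDD: M=262.6994, payoff=0.0000, prob=0.010030
DDDDUD: M=116.5900, payoff=0.0000, prob=0.000037
UDDDUD: M=155.8900, payoff=0.8826, prob=0.000237
DUDDUD: M=138.7421, payoff=0.8826, prob=0.000237
UUDDUD: M=185.5091, payoff=40.1160, prob=0.001543
DDUDUD: M=130.7782, payoff=0.8826, prob=0.000237
UDUDUD: M=174.8607, payoff=40.1160, prob=0.001543
DUUDUD: M=174.8607, payoff=40.1160, prob=0.001543
UUUDUD: M=233.8025, payoff=0.0000, prob=0.010030
DDDUUD: M=130.7782, payoff=0.8826, prob=0.000237
UDDUUD: M=174.8607, payoff=40.1160, prob=0.001543
DUDUUD: M=174.8607, payoff=40.1160, prob=0.001543
UUDUUD: M=233.8025, payoff=0.0000, prob=0.010030
DDUUUD: M=174.8607, payoff=40.1160, prob=0.001543
UDUUUD: M=233.8025, payoff=0.0000, prob=0.010030
DUUUUD: M=233.8025, payoff=0.0000, prob=0.010030
UUUUUD: M=312.6123, payoff=0.0000, prob=0.065193
DDDDDU: M=116.5900, payoff=0.0000, prob=0.000037
UDDDDU: M=155.8900, payoff=0.8826, prob=0.000237
DUDDDU: M=138.7421, payoff=0.8826, prob=0.000237
UUDDDU: M=185.5091, payoff=40.1160, prob=0.001543
DDUDDU: M=123.4805, payoff=0.8826, prob=0.000237
UDUDDU: M=165.1031, payoff=40.1160, prob=0.001543
DUUDDU: M=165.1031, payoff=40.1160, prob=0.001543
UUUDDU: M=220.7558, payoff=0.0000, prob=0.010030
DDDUDU: M=116.5900, payoff=0.8826, prob=0.000237
UDDUDU: M=155.8900, payoff=40.1160, prob=0.001543
DUDUDU: M=155.6260, payoff=40.1160, prob=0.001543
UUDUDU: M=208.0842, payoff=0.0000, prob=0.010030
DDUUDU: M=155.6260, payoff=40.1160, prob=0.001543
UDUUDU: M=208.0842, payoff=0.0000, prob=0.010030
DUUUDU: M=208.0842, payoff=0.0000, prob=0.010030
UUUUDU: M=278.2250, payoff=0.0000, prob=0.065193
DDDDUU: M=116.5900, payoff=0.8826, prob=0.000237
UDDDUU: M=155.8900, payoff=40.1160, prob=0.001543
DUDDUU: M=155.6260, payoff=40.1160, prob=0.001543
UUDDUU: M=208.0842, payoff=0.0000, prob=0.010030
DDUDUU: M=155.6260, payoff=40.1160, prob=0.001543
UDUDUU: M=208.0842, payoff=0.0000, prob=0.010030
DUUDUU: M=208.0842, payoff=0.0000, prob=0.010030
UUUDUU: M=278.2250, payoff=0.0000, prob=0.065193
DDDUUU: M=155.6260, payoff=40.1160, prob=0.001543
UDDUUU: M=208.0842, payoff=0.0000, prob=0.010030
DUDUUU: M=208.0842, payoff=0.0000, prob=0.010030
UUDUUU: M=278.2250, payoff=0.0000, prob=0.065193
DDUUUU: M=208.0842, payoff=0.0000, prob=0.010030
UDUUUU: M=278.2250, payoff=0.0000, prob=0.065193
DUUUUU: M=278.2250, payoff=0.0000, prob=0.065193
UUUUUU: M=372.0087, payoff=0.0000, prob=0.423753
Price = Σ prob·payoff / R^6 = 1.179242 / 2.313061 = 0.5098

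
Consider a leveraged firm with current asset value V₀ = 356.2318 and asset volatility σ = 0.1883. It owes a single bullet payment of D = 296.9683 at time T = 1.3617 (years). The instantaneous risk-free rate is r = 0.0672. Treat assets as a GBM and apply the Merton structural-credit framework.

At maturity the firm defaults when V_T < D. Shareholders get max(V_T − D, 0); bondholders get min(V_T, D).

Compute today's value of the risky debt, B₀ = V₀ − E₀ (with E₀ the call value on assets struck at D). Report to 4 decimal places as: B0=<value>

B0=267.5212

Equity is a call on the firm's assets struck at D = 296.9683:
d₁ = [ln(V₀/D) + (r + σ²/2)T] / (σ√T)
   = [ln(356.2318/296.9683) + (0.0672 + 0.5·0.1883²)·1.3617] / (0.1883·√1.3617)
   = [0.181956 + 0.115647] / 0.219731 = 1.354399
d₂ = d₁ − σ√T = 1.354399 − 0.219731 = 1.134668
N(d₁) = 0.912195,  N(d₂) = 0.871743,  e^(−rT) = 0.912556
E₀ = V₀·N(d₁) − D·e^(−rT)·N(d₂)
   = 356.2318·0.912195 − 296.9683·0.912556·0.871743 = 88.710644
B₀ = V₀ − E₀ = 356.2318 − 88.710644 = 267.521156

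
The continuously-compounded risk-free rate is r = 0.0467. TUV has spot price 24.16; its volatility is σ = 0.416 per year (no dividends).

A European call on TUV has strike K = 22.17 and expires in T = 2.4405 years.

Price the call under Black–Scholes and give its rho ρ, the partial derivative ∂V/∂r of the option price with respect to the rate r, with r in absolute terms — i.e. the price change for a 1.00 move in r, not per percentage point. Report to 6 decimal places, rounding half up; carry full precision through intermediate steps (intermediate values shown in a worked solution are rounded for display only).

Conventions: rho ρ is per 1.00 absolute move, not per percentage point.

σ√T = 0.416·√2.4405 = 0.649879
d₁ = (ln(S/K) + (r+σ²/2)T) / (σ√T) = (ln(24.16/22.17) + (0.0467+0.416²/2)·2.4405) / 0.649879 = (0.085958 + 0.325143) / 0.649879 = 0.632581
d₂ = d₁ − σ√T = 0.632581 − 0.649879 = -0.017298
e^{−rT} = 0.892284
N(d₁) = 0.736496,  N(d₂) = 0.493099
Call price V = S·N(d₁) − K·e^{−rT}·N(d₂) = 17.793751 − 9.754453 = 8.039298
ρ = K·T·e^{−rT}·N(d₂) = 23.805743

price = 8.039298
ρ = 23.805743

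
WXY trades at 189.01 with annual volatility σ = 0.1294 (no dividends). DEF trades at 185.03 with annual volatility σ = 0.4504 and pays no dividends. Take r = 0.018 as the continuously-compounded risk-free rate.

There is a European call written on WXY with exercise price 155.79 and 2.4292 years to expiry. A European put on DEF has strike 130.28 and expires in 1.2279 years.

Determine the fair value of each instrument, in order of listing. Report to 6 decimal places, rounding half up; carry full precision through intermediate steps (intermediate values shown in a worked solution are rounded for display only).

price(WXY call K=155.79) = 41.876712
price(DEF put K=130.28) = 9.920961

[WXY call K=155.79]
σ√T = 0.1294·√2.4292 = 0.201681
d₁ = (ln(S/K) + (r+σ²/2)T) / (σ√T) = (ln(189.01/155.79) + (0.018+0.1294²/2)·2.4292) / 0.201681 = (0.193291 + 0.064063) / 0.201681 = 1.276043
d₂ = d₁ − σ√T = 1.276043 − 0.201681 = 1.074362
e^{−rT} = 0.957217
N(d₁) = 0.899030,  N(d₂) = 0.858670
price = S·N(d₁) − K·e^{−rT}·N(d₂) = 169.925647 − 128.048935 = 41.876712
[DEF put K=130.28]
σ√T = 0.4504·√1.2279 = 0.499091
d₁ = (ln(S/K) + (r+σ²/2)T) / (σ√T) = (ln(185.03/130.28) + (0.018+0.4504²/2)·1.2279) / 0.499091 = (0.350832 + 0.146648) / 0.499091 = 0.996772
d₂ = d₁ − σ√T = 0.996772 − 0.499091 = 0.497681
e^{−rT} = 0.978140
N(−d₁) = 0.159438,  N(−d₂) = 0.309354
price = K·e^{−rT}·N(−d₂) − S·N(−d₁) = 39.421691 − 29.500730 = 9.920961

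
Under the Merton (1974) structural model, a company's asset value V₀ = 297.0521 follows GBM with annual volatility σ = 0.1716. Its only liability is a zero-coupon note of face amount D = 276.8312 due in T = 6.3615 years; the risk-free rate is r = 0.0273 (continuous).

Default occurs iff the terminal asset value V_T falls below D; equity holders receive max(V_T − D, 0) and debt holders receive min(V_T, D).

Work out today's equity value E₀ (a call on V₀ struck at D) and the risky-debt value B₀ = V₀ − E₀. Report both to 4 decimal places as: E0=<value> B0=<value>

E0=84.4418 B0=212.6103

Apply the equity-as-call identities (strike 276.8312, horizon 6.3615 years):
d₁ = [ln(V₀/D) + (r + σ²/2)T] / (σ√T)
   = [ln(297.0521/276.8312) + (0.0273 + 0.5·0.1716²)·6.3615] / (0.1716·√6.3615)
   = [0.070500 + 0.267331] / 0.432810 = 0.780552
d₂ = d₁ − σ√T = 0.780552 − 0.432810 = 0.347743
N(d₁) = 0.782467,  N(d₂) = 0.635983,  e^(−rT) = 0.840575
E₀ = V₀·N(d₁) − D·e^(−rT)·N(d₂)
   = 297.0521·0.782467 − 276.8312·0.840575·0.635983 = 84.441831
B₀ = V₀ − E₀ = 297.0521 − 84.441831 = 212.610269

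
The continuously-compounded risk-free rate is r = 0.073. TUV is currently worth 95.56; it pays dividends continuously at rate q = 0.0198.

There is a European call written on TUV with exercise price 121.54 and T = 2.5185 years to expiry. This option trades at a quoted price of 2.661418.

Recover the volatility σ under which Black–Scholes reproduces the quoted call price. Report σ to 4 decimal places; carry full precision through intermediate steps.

At σ = 0.1078 the Black–Scholes value reproduces the quote:
σ√T = 0.1078·√2.5185 = 0.171076
d₁ = (ln(S/K) + (r−q+σ²/2)T) / (σ√T) = (ln(95.56/121.54) + (0.073−0.0198+0.1078²/2)·2.5185) / 0.171076 = (-0.240489 + 0.148618) / 0.171076 = -0.537020
d₂ = d₁ − σ√T = -0.537020 − 0.171076 = -0.708096
e^{−rT} = 0.832060
e^{−qT} = 0.951357
N(d₁) = 0.295627,  N(d₂) = 0.239443
V = S·e^{−qT}·N(d₁) − K·e^{−rT}·N(d₂) = 26.875927 − 24.214510 = 2.661418 (equal to the quote); since ∂V/∂σ > 0 for all σ, the implied volatility is unique

sigma = 0.1078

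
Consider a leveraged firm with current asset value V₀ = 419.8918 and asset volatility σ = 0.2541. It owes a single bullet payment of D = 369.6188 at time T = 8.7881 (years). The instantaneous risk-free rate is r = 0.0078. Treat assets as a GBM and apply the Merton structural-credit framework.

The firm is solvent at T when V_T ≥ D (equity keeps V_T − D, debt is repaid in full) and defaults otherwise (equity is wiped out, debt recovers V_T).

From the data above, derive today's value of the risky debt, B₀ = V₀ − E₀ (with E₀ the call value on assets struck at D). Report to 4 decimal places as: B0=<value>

B0=266.6302

Equity is a call on the firm's assets struck at D = 369.6188:
d₁ = [ln(V₀/D) + (r + σ²/2)T] / (σ√T)
   = [ln(419.8918/369.6188) + (0.0078 + 0.5·0.2541²)·8.7881] / (0.2541·√8.7881)
   = [0.127525 + 0.352257] / 0.753273 = 0.636930
d₂ = d₁ − σ√T = 0.636930 − 0.753273 = -0.116343
N(d₁) = 0.737915,  N(d₂) = 0.453690,  e^(−rT) = 0.933749
E₀ = V₀·N(d₁) − D·e^(−rT)·N(d₂)
   = 419.8918·0.737915 − 369.6188·0.933749·0.453690 = 153.261551
B₀ = V₀ − E₀ = 419.8918 − 153.261551 = 266.630249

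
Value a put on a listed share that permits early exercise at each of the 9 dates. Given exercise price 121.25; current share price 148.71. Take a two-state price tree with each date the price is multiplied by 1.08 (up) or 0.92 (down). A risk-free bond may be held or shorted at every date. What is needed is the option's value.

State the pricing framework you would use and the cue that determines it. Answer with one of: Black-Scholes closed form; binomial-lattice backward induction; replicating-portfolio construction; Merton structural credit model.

framework: binomial-lattice backward induction

Key observation: early exercise of the strike-121.25 put must be checked at each of the 9 dates (spot 148.71), which forces a node-by-node comparison of intrinsic and continuation value backward from expiry.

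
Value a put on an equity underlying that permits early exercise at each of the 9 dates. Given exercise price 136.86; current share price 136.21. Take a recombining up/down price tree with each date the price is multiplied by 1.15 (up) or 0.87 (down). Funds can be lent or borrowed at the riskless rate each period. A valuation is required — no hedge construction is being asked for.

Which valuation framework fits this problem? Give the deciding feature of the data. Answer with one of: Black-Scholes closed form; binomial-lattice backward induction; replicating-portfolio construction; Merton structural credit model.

Key observation: an American put (K = 136.86, S₀ = 136.21) on a 9-date tree has no closed form — the optimal stopping decision is embedded and must be resolved recursively from expiry.

framework: binomial-lattice backward induction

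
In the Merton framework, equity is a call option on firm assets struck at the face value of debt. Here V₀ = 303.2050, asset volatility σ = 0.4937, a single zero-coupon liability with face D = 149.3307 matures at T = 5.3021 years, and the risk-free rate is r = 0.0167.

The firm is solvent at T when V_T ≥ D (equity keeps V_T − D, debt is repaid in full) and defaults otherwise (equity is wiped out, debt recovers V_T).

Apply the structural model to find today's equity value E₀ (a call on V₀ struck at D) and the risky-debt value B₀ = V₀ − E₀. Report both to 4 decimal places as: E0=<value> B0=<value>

E0=196.6859 B0=106.5191

Equity is a call on the firm's assets struck at D = 149.3307:
d₁ = [ln(V₀/D) + (r + σ²/2)T] / (σ√T)
   = [ln(303.2050/149.3307) + (0.0167 + 0.5·0.4937²)·5.3021] / (0.4937·√5.3021)
   = [0.708246 + 0.734711] / 1.136808 = 1.269306
d₂ = d₁ − σ√T = 1.269306 − 1.136808 = 0.132498
N(d₁) = 0.897834,  N(d₂) = 0.552705,  e^(−rT) = 0.915262
E₀ = V₀·N(d₁) − D·e^(−rT)·N(d₂)
   = 303.2050·0.897834 − 149.3307·0.915262·0.552705 = 196.685896
B₀ = V₀ − E₀ = 303.2050 − 196.685896 = 106.519104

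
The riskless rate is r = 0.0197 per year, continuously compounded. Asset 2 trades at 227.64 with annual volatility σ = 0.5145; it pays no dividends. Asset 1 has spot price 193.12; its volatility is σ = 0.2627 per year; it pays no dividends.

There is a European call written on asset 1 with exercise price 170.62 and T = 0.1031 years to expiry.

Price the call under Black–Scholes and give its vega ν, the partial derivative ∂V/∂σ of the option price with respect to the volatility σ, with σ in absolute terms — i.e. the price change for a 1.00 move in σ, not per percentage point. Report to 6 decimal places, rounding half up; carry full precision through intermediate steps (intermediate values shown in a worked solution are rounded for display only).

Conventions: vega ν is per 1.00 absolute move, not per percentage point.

σ√T = 0.2627·√0.1031 = 0.084351
d₁ = (ln(S/K) + (r+σ²/2)T) / (σ√T) = (ln(193.12/170.62) + (0.0197+0.2627²/2)·0.1031) / 0.084351 = (0.123873 + 0.005589) / 0.084351 = 1.534798
d₂ = d₁ − σ√T = 1.534798 − 0.084351 = 1.450447
e^{−rT} = 0.997971
N(d₁) = 0.937583,  N(d₂) = 0.926533
Call price V = S·N(d₁) − K·e^{−rT}·N(d₂) = 181.066081 − 157.764316 = 23.301766
φ(d₁) = (1/√(2π))·e^{−d₁²/2} = 0.122856
ν = S·φ(d₁)·√T = 7.618221

price = 23.301766
ν = 7.618221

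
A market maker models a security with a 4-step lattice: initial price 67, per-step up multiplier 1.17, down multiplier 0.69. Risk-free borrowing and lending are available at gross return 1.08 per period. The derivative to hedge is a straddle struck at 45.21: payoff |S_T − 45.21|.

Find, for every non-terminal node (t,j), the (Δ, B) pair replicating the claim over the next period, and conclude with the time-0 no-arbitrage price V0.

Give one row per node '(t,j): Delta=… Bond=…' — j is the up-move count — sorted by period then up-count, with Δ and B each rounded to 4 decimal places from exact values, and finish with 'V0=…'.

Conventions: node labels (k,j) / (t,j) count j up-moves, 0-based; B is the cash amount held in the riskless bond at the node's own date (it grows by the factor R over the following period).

(0,0): Delta=0.8925 Bond=-25.0430
(1,0): Delta=0.4708 Bond=-7.5515
(1,1): Delta=0.9499 Bond=-31.5453
(2,0): Delta=-1.0000 Bond=38.7603
(2,1): Delta=0.6709 Bond=-18.9824
(2,2): Delta=0.9878 Bond=-37.5504
(3,0): Delta=-1.0000 Bond=41.8611
(3,1): Delta=-1.0000 Bond=41.8611
(3,2): Delta=0.8984 Bond=-34.8923
(3,3): Delta=1.0000 Bond=-41.8611
V0=34.7527

No-arbitrage ⇒ martingale measure with p* = (R−d)/(u−d) = 0.8125.
At maturity the claim pays: V(4,0)=30.0230, V(4,1)=19.4582, V(4,2)=1.5439, V(4,3)=28.8326, V(4,4)=80.3404
  t=3,j=0: stock 22.0101 → up 25.7518 (V=19.4582), down 15.1870 (V=30.0230). Price 19.8510; hedge Δ=-1.0000, bond B=41.8611.
  t=3,j=1: stock 37.3215 → up 43.6661 (V=1.5439), down 25.7518 (V=19.4582). Price 4.5396; hedge Δ=-1.0000, bond B=41.8611.
  t=3,j=2: stock 63.2842 → up 74.0426 (V=28.8326), down 43.6661 (V=1.5439). Price 21.9592; hedge Δ=0.8984, bond B=-34.8923.
  t=3,j=3: stock 107.3081 → up 125.5504 (V=80.3404), down 74.0426 (V=28.8326). Price 65.4470; hedge Δ=1.0000, bond B=-41.8611.
  t=2,j=0: stock 31.8987 → up 37.3215 (V=4.5396), down 22.0101 (V=19.8510). Price 6.8616; hedge Δ=-1.0000, bond B=38.7603.
  t=2,j=1: stock 54.0891 → up 63.2842 (V=21.9592), down 37.3215 (V=4.5396). Price 17.3084; hedge Δ=0.6709, bond B=-18.9824.
  t=2,j=2: stock 91.7163 → up 107.3081 (V=65.4470), down 63.2842 (V=21.9592). Price 53.0491; hedge Δ=0.9878, bond B=-37.5504.
  t=1,j=0: stock 46.2300 → up 54.0891 (V=17.3084), down 31.8987 (V=6.8616). Price 14.2126; hedge Δ=0.4708, bond B=-7.5515.
  t=1,j=1: stock 78.3900 → up 91.7163 (V=53.0491), down 54.0891 (V=17.3084). Price 42.9145; hedge Δ=0.9499, bond B=-31.5453.
  t=0,j=0: stock 67.0000 → up 78.3900 (V=42.9145), down 46.2300 (V=14.2126). Price 34.7527; hedge Δ=0.8925, bond B=-25.0430.
Verification: the root portfolio costs Δ(0,0)·S0 + B(0,0) = 34.7527, matching V0.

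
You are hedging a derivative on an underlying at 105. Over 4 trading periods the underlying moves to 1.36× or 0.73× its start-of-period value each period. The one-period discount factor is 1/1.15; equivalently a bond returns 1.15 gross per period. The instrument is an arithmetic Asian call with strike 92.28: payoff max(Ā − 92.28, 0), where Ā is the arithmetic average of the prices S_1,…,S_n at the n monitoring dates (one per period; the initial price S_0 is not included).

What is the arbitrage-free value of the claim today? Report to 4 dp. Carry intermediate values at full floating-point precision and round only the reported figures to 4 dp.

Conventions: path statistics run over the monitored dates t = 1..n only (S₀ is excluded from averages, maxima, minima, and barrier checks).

Under the martingale measure an up-move has probability p* = 0.6667; value the claim as the probability-weighted average of per-path payoffs, discounted 4 periods at R = 1.15.
Enumerate all 2^4 = 16 price paths (U = up ×1.36, D = down ×0.73); each path with k up-moves has probability p*^k·(1−p*)^(4−k).
DDDD: Ā=50.8174, payoff=0.0000, prob=0.012346
UDDD: Ā=94.6734, payoff=2.3934, prob=0.024691
DUDD: Ā=78.1359, payoff=0.0000, prob=0.024691
UUDD: Ā=145.5683, payoff=53.2883, prob=0.049383
DDUD: Ā=66.0636, payoff=0.0000, prob=0.024691
UDUD: Ā=123.0773, payoff=30.7973, prob=0.049383
DUUD: Ā=106.5398, payoff=14.2598, prob=0.049383
UUUD: Ā=198.4851, payoff=106.2051, prob=0.098765
DDDU: Ā=57.2507, payoff=0.0000, prob=0.024691
UDDU: Ā=106.6589, payoff=14.3789, prob=0.049383
DUDU: Ā=90.1214, payoff=0.0000, prob=0.049383
UUDU: Ā=167.8974, payoff=75.6174, prob=0.098765
DDUU: Ā=78.0490, payoff=0.0000, prob=0.049383
UDUU: Ā=145.4064, payoff=53.1264, prob=0.098765
DUUU: Ā=128.8689, payoff=36.5889, prob=0.098765
UUUU: Ā=240.0845, payoff=147.8045, prob=0.197531
Price = Σ prob·payoff / R^4 = 61.640231 / 1.749006 = 35.2430

price = 35.2430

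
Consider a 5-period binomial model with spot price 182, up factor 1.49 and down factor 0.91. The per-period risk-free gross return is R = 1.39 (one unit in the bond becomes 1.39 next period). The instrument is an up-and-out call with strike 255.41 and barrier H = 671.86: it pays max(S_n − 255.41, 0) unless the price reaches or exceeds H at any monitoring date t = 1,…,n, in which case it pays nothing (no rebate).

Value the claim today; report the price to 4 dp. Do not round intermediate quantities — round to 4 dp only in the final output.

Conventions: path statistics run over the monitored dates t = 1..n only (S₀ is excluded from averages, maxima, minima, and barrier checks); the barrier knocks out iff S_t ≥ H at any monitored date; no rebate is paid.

With p* = (R−d)/(u−d) = 0.8276, sum probability × payoff across the paths and divide by R^5.
Enumerate all 2^5 = 32 price paths (U = up ×1.49, D = down ×0.91); each path with k up-moves has probability p*^k·(1−p*)^(5−k).
DDDDD: M=165.6200, payoff=0.0000, prob=0.000152
UDDDD: M=271.1800, payoff=0.0000, prob=0.000731
DUDDD: M=246.7738, payoff=0.0000, prob=0.000731
UUDDD: M=404.0582, payoff=49.0765, prob=0.003510
DDUDD: M=224.5642, payoff=0.0000, prob=0.000731
UDUDD: M=367.6930, payoff=49.0765, prob=0.003510
DUUDD: M=367.6930, payoff=49.0765, prob=0.003510
UUUDD: M=602.0467, payoff=243.1449, prob=0.016849
DDDUD: M=204.3534, payoff=0.0000, prob=0.000731
UDDUD: M=334.6006, payoff=49.0765, prob=0.003510
DUDUD: M=334.6006, payoff=49.0765, prob=0.003510
UUDUD: M=547.8625, payoff=243.1449, prob=0.016849
DDUUD: M=334.6006, payoff=49.0765, prob=0.003510
UDUUD: M=547.8625, payoff=243.1449, prob=0.016849
DUUUD: M=547.8625, payoff=243.1449, prob=0.016849
UUUUD: M=897.0496, payoff=0.0000, prob=0.080877
DDDDU: M=185.9616, payoff=0.0000, prob=0.000731
UDDDU: M=304.4865, payoff=49.0765, prob=0.003510
DUDDU: M=304.4865, payoff=49.0765, prob=0.003510
UUDDU: M=498.5549, payoff=243.1449, prob=0.016849
DDUDU: M=304.4865, payoff=49.0765, prob=0.003510
UDUDU: M=498.5549, payoff=243.1449, prob=0.016849
DUUDU: M=498.5549, payoff=243.1449, prob=0.016849
UUUDU: M=816.3151, payoff=0.0000, prob=0.080877
DDDUU: M=304.4865, payoff=49.0765, prob=0.003510
UDDUU: M=498.5549, payoff=243.1449, prob=0.016849
DUDUU: M=498.5549, payoff=243.1449, prob=0.016849
UUDUU: M=816.3151, payoff=0.0000, prob=0.080877
DDUUU: M=498.5549, payoff=243.1449, prob=0.016849
UDUUU: M=816.3151, payoff=0.0000, prob=0.080877
DUUUU: M=816.3151, payoff=0.0000, prob=0.080877
UUUUU: M=1336.6039, payoff=0.0000, prob=0.388210
Price = Σ prob·payoff / R^5 = 42.691116 / 5.188884 = 8.2274

price = 8.2274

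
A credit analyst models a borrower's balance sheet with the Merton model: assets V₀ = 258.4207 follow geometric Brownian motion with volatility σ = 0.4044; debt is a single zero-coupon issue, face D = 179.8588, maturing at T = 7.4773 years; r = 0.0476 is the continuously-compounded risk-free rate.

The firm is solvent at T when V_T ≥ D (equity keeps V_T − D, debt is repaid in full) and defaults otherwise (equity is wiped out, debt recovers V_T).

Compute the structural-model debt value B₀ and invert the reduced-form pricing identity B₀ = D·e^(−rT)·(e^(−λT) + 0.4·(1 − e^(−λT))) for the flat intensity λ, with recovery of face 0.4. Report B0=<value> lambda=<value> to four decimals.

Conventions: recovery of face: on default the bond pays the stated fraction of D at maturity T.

Work the structural quantities from V₀ = 258.4207 against face 179.8588:
d₁ = [ln(V₀/D) + (r + σ²/2)T] / (σ√T)
   = [ln(258.4207/179.8588) + (0.0476 + 0.5·0.4044²)·7.4773] / (0.4044·√7.4773)
   = [0.362417 + 0.967336] / 1.105818 = 1.202506
d₂ = d₁ − σ√T = 1.202506 − 1.105818 = 0.096688
N(d₁) = 0.885416,  N(d₂) = 0.538513,  e^(−rT) = 0.700529
E₀ = V₀·N(d₁) − D·e^(−rT)·N(d₂)
   = 258.4207·0.885416 − 179.8588·0.700529·0.538513 = 160.959228
B₀ = V₀ − E₀ = 258.4207 − 160.959228 = 97.461472
e^(−λT) = (B₀·e^(rT)/D − 0.4)/(1 − 0.4) = (97.4615·1.427493/179.8588 − 0.4)/0.6 = 0.62254437
λ = −ln(0.62254437)/7.4773 = 0.063384

B0=97.4615 lambda=0.0634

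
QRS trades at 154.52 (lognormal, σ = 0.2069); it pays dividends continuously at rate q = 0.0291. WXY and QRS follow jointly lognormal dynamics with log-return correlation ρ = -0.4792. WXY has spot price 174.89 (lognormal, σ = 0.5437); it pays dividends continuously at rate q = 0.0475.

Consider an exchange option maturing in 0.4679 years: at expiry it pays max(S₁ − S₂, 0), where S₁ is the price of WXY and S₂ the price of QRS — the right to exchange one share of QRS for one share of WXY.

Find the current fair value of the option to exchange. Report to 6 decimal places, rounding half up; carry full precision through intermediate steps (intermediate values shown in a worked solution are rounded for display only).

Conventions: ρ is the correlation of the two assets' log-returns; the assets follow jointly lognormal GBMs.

σ_eff = √(σ₁² + σ₂² − 2ρσ₁σ₂) = √(0.5437² + 0.2069² − 2·-0.4792·0.5437·0.2069) = 0.668004
d₁ = (ln(S₁/S₂) + (q₂ − q₁ + σ_eff²/2)T) / (σ_eff√T) = (ln(174.89/154.52) + (0.0291 − 0.0475 + 0.223115)·0.4679) / 0.456936 = 0.480635
d₂ = d₁ − σ_eff√T = 0.480635 − 0.456936 = 0.023699
N(d₁) = 0.684612,  N(d₂) = 0.509454
V = S₁·e^{−q₁T}·N(d₁) − S₂·e^{−q₂T}·N(d₂) = 117.100099 − 77.656196 = 39.443903
Key observation: r never enters — measured in units of QRS, the claim is a call on S₁/S₂ struck at 1, so only the dividend yields and σ_eff matter.

exchange price = 39.443903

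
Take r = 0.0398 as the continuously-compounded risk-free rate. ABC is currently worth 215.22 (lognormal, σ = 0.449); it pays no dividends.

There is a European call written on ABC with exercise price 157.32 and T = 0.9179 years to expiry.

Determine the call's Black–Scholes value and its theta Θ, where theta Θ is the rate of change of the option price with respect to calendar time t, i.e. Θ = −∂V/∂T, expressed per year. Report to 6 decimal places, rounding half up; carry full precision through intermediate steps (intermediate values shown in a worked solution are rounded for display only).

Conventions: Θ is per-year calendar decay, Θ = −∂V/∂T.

σ√T = 0.449·√0.9179 = 0.430174
d₁ = (ln(S/K) + (r+σ²/2)T) / (σ√T) = (ln(215.22/157.32) + (0.0398+0.449²/2)·0.9179) / 0.430174 = (0.313379 + 0.129057) / 0.430174 = 1.028505
d₂ = d₁ − σ√T = 1.028505 − 0.430174 = 0.598331
e^{−rT} = 0.964127
N(d₁) = 0.848144,  N(d₂) = 0.725191
Call price V = S·N(d₁) − K·e^{−rT}·N(d₂) = 182.537519 − 109.994313 = 72.543207
φ(d₁) = (1/√(2π))·e^{−d₁²/2} = 0.235075
Θ = −S·φ(d₁)·σ/(2√T) − r·K·e^{−rT}·N(d₂) = −11.855178 − 4.377774 = -16.232951

price = 72.543207
Θ = -16.232951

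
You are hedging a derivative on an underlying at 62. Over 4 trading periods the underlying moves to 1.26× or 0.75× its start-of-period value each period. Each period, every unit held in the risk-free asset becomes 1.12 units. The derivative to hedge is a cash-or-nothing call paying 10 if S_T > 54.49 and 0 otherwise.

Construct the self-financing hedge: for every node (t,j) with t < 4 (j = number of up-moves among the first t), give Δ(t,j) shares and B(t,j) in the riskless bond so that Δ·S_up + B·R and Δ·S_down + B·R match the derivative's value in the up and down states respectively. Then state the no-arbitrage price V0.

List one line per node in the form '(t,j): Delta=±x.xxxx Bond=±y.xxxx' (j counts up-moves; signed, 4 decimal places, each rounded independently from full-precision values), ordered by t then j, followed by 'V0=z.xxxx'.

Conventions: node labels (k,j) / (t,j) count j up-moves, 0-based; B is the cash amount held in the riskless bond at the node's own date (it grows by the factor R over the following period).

(0,0): Delta=0.0369 Bond=3.6486
(1,0): Delta=0.1339 Bond=-0.4229
(1,1): Delta=0.0151 Bond=5.7927
(2,0): Delta=0.3642 Bond=-8.5052
(2,1): Delta=0.0820 Bond=2.5654
(2,2): Delta=0.0000 Bond=7.9719
(3,0): Delta=0.0000 Bond=0.0000
(3,1): Delta=0.4462 Bond=-13.1303
(3,2): Delta=0.0000 Bond=8.9286
(3,3): Delta=0.0000 Bond=8.9286
V0=5.9376

Since d<R<u, set p* = (R−d)/(u−d) = 0.7255; price each node as the discounted p*-expectation of its children.
Terminal payoffs: V(4,0)=0.0000, V(4,1)=0.0000, V(4,2)=10.0000, V(4,3)=10.0000, V(4,4)=10.0000
Node (3,0) S=26.1562: V=(p*·0.0000+(1−p*)·0.0000)/1.12=0.0000; Δ=(0.0000−0.0000)/(32.9569−19.6172)=0.0000; B=V−Δ·S=0.0000
Node (3,1) S=43.9425: V=(p*·10.0000+(1−p*)·0.0000)/1.12=6.4776; Δ=(10.0000−0.0000)/(55.3676−32.9569)=0.4462; B=V−Δ·S=-13.1303
Node (3,2) S=73.8234: V=(p*·10.0000+(1−p*)·10.0000)/1.12=8.9286; Δ=(10.0000−10.0000)/(93.0175−55.3676)=0.0000; B=V−Δ·S=8.9286
Node (3,3) S=124.0233: V=(p*·10.0000+(1−p*)·10.0000)/1.12=8.9286; Δ=(10.0000−10.0000)/(156.2694−93.0175)=0.0000; B=V−Δ·S=8.9286
Node (2,0) S=34.8750: V=(p*·6.4776+(1−p*)·0.0000)/1.12=4.1959; Δ=(6.4776−0.0000)/(43.9425−26.1562)=0.3642; B=V−Δ·S=-8.5052
Node (2,1) S=58.5900: V=(p*·8.9286+(1−p*)·6.4776)/1.12=7.3712; Δ=(8.9286−6.4776)/(73.8234−43.9425)=0.0820; B=V−Δ·S=2.5654
Node (2,2) S=98.4312: V=(p*·8.9286+(1−p*)·8.9286)/1.12=7.9719; Δ=(8.9286−8.9286)/(124.0233−73.8234)=0.0000; B=V−Δ·S=7.9719
Node (1,0) S=46.5000: V=(p*·7.3712+(1−p*)·4.1959)/1.12=5.8032; Δ=(7.3712−4.1959)/(58.5900−34.8750)=0.1339; B=V−Δ·S=-0.4229
Node (1,1) S=78.1200: V=(p*·7.9719+(1−p*)·7.3712)/1.12=6.9706; Δ=(7.9719−7.3712)/(98.4312−58.5900)=0.0151; B=V−Δ·S=5.7927
Node (0,0) S=62.0000: V=(p*·6.9706+(1−p*)·5.8032)/1.12=5.9376; Δ=(6.9706−5.8032)/(78.1200−46.5000)=0.0369; B=V−Δ·S=3.6486
As a check, the time-0 holding Δ(0,0)·S0 + B(0,0) comes to 5.9376 — exactly V0.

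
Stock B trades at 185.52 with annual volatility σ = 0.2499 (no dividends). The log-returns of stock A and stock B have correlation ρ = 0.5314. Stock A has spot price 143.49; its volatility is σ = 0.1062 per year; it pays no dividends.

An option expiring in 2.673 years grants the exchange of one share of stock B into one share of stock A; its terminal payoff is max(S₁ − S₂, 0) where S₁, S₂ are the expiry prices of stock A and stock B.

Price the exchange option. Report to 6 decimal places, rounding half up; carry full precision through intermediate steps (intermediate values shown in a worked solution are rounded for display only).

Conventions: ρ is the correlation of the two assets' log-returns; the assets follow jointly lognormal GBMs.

σ_eff = √(σ₁² + σ₂² − 2ρσ₁σ₂) = √(0.1062² + 0.2499² − 2·0.5314·0.1062·0.2499) = 0.213360
d₁ = (ln(S₁/S₂) + (q₂ − q₁ + σ_eff²/2)T) / (σ_eff√T) = (ln(143.49/185.52) + (0.0 − 0.0 + 0.022761)·2.673) / 0.348829 = -0.562043
d₂ = d₁ − σ_eff√T = -0.562043 − 0.348829 = -0.910872
N(d₁) = 0.287043,  N(d₂) = 0.181182
V = S₁·e^{−q₁T}·N(d₁) − S₂·e^{−q₂T}·N(d₂) = 41.187850 − 33.612795 = 7.575055
Key observation: r never enters — measured in units of stock B, the claim is a call on S₁/S₂ struck at 1, so only the dividend yields and σ_eff matter.

exchange price = 7.575055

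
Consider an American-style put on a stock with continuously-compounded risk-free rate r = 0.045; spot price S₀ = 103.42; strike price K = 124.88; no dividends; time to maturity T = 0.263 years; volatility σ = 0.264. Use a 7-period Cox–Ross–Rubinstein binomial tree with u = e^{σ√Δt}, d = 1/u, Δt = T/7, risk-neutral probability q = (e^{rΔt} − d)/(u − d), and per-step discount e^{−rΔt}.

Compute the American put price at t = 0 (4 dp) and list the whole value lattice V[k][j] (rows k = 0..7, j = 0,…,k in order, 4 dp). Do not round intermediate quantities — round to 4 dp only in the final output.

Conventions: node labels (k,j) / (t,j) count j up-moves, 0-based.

Δt=0.03757  u=1.05250  d=0.95012  q=0.50374  discount=0.99831
step 7 (expiry): payoffs max(K−S,0) = 52.5966 44.8070 36.1780 26.6191 16.0300 4.2999 0.0000 0.0000
k=6: (k=6,j=0): S=76.0785, K−S=48.8015, hold=48.5905 ⇒ V=48.8015 exercise | (k=6,j=1): S=84.2771, K−S=40.6029, hold=40.3919 ⇒ V=40.6029 exercise | (k=6,j=2): S=93.3592, K−S=31.5208, hold=31.3099 ⇒ V=31.5208 exercise | (k=6,j=3): S=103.4200, K−S=21.4600, hold=21.2490 ⇒ V=21.4600 exercise | (k=6,j=4): S=114.5650, K−S=10.3150, hold=10.1040 ⇒ V=10.3150 exercise | (k=6,j=5): S=126.9111, K−S=0.0000, hold=2.1303 ⇒ V=2.1303 continue | (k=6,j=6): S=140.5876, K−S=0.0000, hold=0.0000 ⇒ V=0.0000 continue
k=5: (k=5,j=0): S=80.0730, K−S=44.8070, hold=44.5961 ⇒ V=44.8070 exercise | (k=5,j=1): S=88.7020, K−S=36.1780, hold=35.9671 ⇒ V=36.1780 exercise | (k=5,j=2): S=98.2609, K−S=26.6191, hold=26.4081 ⇒ V=26.6191 exercise | (k=5,j=3): S=108.8500, K−S=16.0300, hold=15.8191 ⇒ V=16.0300 exercise | (k=5,j=4): S=120.5801, K−S=4.2999, hold=6.1816 ⇒ V=6.1816 continue | (k=5,j=5): S=133.5744, K−S=0.0000, hold=1.0554 ⇒ V=1.0554 continue
k=4: (k=4,j=0): S=84.2771, K−S=40.6029, hold=40.3919 ⇒ V=40.6029 exercise | (k=4,j=1): S=93.3592, K−S=31.5208, hold=31.3099 ⇒ V=31.5208 exercise | (k=4,j=2): S=103.4200, K−S=21.4600, hold=21.2490 ⇒ V=21.4600 exercise | (k=4,j=3): S=114.5650, K−S=10.3150, hold=11.0503 ⇒ V=11.0503 continue | (k=4,j=4): S=126.9111, K−S=0.0000, hold=3.5933 ⇒ V=3.5933 continue
k=3: (k=3,j=0): S=88.7020, K−S=36.1780, hold=35.9671 ⇒ V=36.1780 exercise | (k=3,j=1): S=98.2609, K−S=26.6191, hold=26.4081 ⇒ V=26.6191 exercise | (k=3,j=2): S=108.8500, K−S=16.0300, hold=16.1889 ⇒ V=16.1889 continue | (k=3,j=3): S=120.5801, K−S=4.2999, hold=7.2816 ⇒ V=7.2816 continue
k=2: (k=2,j=0): S=93.3592, K−S=31.5208, hold=31.3099 ⇒ V=31.5208 exercise | (k=2,j=1): S=103.4200, K−S=21.4600, hold=21.3289 ⇒ V=21.4600 exercise | (k=2,j=2): S=114.5650, K−S=10.3150, hold=11.6822 ⇒ V=11.6822 continue
k=1: (k=1,j=0): S=98.2609, K−S=26.6191, hold=26.4081 ⇒ V=26.6191 exercise | (k=1,j=1): S=108.8500, K−S=16.0300, hold=16.5066 ⇒ V=16.5066 continue
k=0: (k=0,j=0): S=103.4200, K−S=21.4600, hold=21.4887 ⇒ V=21.4887 continue

price = 21.4887
tree:
21.4887
26.6191 16.5066
31.5208 21.4600 11.6822
36.1780 26.6191 16.1889 7.2816
40.6029 31.5208 21.4600 11.0503 3.5933
44.8070 36.1780 26.6191 16.0300 6.1816 1.0554
48.8015 40.6029 31.5208 21.4600 10.3150 2.1303 0.0000
52.5966 44.8070 36.1780 26.6191 16.0300 4.2999 0.0000 0.0000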